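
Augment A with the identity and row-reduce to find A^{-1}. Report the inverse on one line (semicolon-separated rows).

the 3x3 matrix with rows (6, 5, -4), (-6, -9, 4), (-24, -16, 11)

Gauss-Jordan on [A | I]:
R1 <- (1/6)*R1:  [    1   5/6  -2/3  |   1/6     0     0 ]
R2 <- R2 - (-6)*R1:  [  0  -4   0  |   1   1   0 ]
R3 <- R3 - (-24)*R1:  [  0   4  -5  |   4   0   1 ]
R2 <- (1/-4)*R2:  [    0     1     0  |  -1/4  -1/4     0 ]
R1 <- R1 - (5/6)*R2:  [    1     0  -2/3  |   3/8  5/24     0 ]
R3 <- R3 - (4)*R2:  [  0   0  -5  |   5   1   1 ]
R3 <- (1/-5)*R3:  [    0     0     1  |    -1  -1/5  -1/5 ]
R1 <- R1 - (-2/3)*R3:  [     1      0      0  |  -7/24   3/40  -2/15 ]
Right block of [I | A^{-1}] is the inverse:
[ -7/24  3/40  -2/15 ]
[  -1/4  -1/4      0 ]
[    -1  -1/5   -1/5 ]

inverse = [-7/24 3/40 -2/15; -1/4 -1/4 0; -1 -1/5 -1/5]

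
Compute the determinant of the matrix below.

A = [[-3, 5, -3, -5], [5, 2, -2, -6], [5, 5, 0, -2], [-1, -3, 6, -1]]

Forward elimination:
R2 <- R2 - (-5/3)*R1:  [     0   31/3     -7  -43/3 ]
R3 <- R3 - (-5/3)*R1:  [     0   40/3     -5  -31/3 ]
R4 <- R4 - (1/3)*R1:  [     0  -14/3      7    2/3 ]
R3 <- R3 - (40/31)*R2:  [      0       0  125/31  253/31 ]
R4 <- R4 - (-14/31)*R2:  [       0        0   119/31  -180/31 ]
R4 <- R4 - (119/125)*R3:  [         0          0          0  -1697/125 ]
Upper-triangular form:
[ -3     5      -3         -5 ]
[  0  31/3      -7      -43/3 ]
[  0     0  125/31     253/31 ]
[  0     0       0  -1697/125 ]
det(A) = (-1)^0 * (-3) * (31/3) * (125/31) * (-1697/125) = 1697  (0 row swaps -> sign +1)

det(A) = 1697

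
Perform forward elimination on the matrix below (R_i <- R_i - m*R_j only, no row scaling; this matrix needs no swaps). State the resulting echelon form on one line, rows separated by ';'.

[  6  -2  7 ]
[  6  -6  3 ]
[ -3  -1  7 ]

Forward elimination:
R2 <- R2 - (1)*R1:  [  0  -4  -4 ]
R3 <- R3 - (-1/2)*R1:  [    0    -2  21/2 ]
R3 <- R3 - (1/2)*R2:  [    0     0  25/2 ]
Row echelon form:
[ 6  -2     7 ]
[ 0  -4    -4 ]
[ 0   0  25/2 ]

REF = [6 -2 7; 0 -4 -4; 0 0 25/2]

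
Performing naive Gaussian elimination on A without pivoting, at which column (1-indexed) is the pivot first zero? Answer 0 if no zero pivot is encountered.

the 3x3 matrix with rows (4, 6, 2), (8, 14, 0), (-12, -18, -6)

Naive forward elimination:
R2 <- R2 - (2)*R1:  [  0   2  -4 ]
R3 <- R3 - (-3)*R1:  [ 0  0  0 ]
Matrix at this point:
[ 4  6   2 ]
[ 0  2  -4 ]
[ 0  0   0 ]
Pivot entry (3,3) in the last row is zero and there are no rows below to swap with -> zero pivot in column 3 (A is singular).

first zero-pivot column = 3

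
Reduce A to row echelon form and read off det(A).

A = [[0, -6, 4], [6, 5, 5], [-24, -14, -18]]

det(A) = 216

Forward elimination:
R1 <-> R2   (pivot in column 1 was zero)
[   6    5    5 ]
[   0   -6    4 ]
[ -24  -14  -18 ]
R3 <- R3 - (-4)*R1:  [ 0  6  2 ]
R3 <- R3 - (-1)*R2:  [ 0  0  6 ]
Upper-triangular form:
[ 6   5  5 ]
[ 0  -6  4 ]
[ 0   0  6 ]
det(A) = (-1)^1 * (6) * (-6) * (6) = 216  (1 row swap -> sign -1)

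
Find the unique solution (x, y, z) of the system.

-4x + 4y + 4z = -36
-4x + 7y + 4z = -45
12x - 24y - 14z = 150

Forward elimination on [A|b]:
R2 <- R2 - (1)*R1:  [  0   3   0  -9 ]
R3 <- R3 - (-3)*R1:  [   0  -12   -2   42 ]
R3 <- R3 - (-4)*R2:  [  0   0  -2   6 ]
Row echelon form:
[ -4  4   4  |  -36 ]
[  0  3   0  |   -9 ]
[  0  0  -2  |    6 ]
Back-substitution:
z = (6) / -2 = -3
y = (-9) / 3 = -3
x = (-36 - (4)*(-3) - (4)*(-3)) / -4 = 3

(3, -3, -3)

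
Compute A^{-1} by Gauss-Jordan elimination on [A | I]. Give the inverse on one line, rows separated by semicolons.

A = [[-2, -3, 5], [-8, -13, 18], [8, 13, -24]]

inverse = [-13/2 7/12 -11/12; 4 -2/3 1/3; 0 -1/6 -1/6]

Gauss-Jordan on [A | I]:
R1 <- (1/-2)*R1:  [    1   3/2  -5/2  |  -1/2     0     0 ]
R2 <- R2 - (-8)*R1:  [  0  -1  -2  |  -4   1   0 ]
R3 <- R3 - (8)*R1:  [  0   1  -4  |   4   0   1 ]
R2 <- (1/-1)*R2:  [  0   1   2  |   4  -1   0 ]
R1 <- R1 - (3/2)*R2:  [     1      0  -11/2  |  -13/2    3/2      0 ]
R3 <- R3 - (1)*R2:  [  0   0  -6  |   0   1   1 ]
R3 <- (1/-6)*R3:  [    0     0     1  |     0  -1/6  -1/6 ]
R1 <- R1 - (-11/2)*R3:  [      1       0       0  |   -13/2    7/12  -11/12 ]
R2 <- R2 - (2)*R3:  [    0     1     0  |     4  -2/3   1/3 ]
Right block of [I | A^{-1}] is the inverse:
[ -13/2  7/12  -11/12 ]
[     4  -2/3     1/3 ]
[     0  -1/6    -1/6 ]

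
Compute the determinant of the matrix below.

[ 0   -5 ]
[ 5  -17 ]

Forward elimination:
R1 <-> R2   (pivot in column 1 was zero)
[ 5  -17 ]
[ 0   -5 ]
Upper-triangular form:
[ 5  -17 ]
[ 0   -5 ]
det(A) = (-1)^1 * (5) * (-5) = 25  (1 row swap -> sign -1)

det(A) = 25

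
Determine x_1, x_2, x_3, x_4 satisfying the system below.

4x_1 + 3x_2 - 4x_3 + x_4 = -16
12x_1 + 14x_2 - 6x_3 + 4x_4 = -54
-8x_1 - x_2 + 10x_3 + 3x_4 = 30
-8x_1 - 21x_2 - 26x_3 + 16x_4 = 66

Forward elimination on [A|b]:
R2 <- R2 - (3)*R1:  [  0   5   6   1  -6 ]
R3 <- R3 - (-2)*R1:  [  0   5   2   5  -2 ]
R4 <- R4 - (-2)*R1:  [   0  -15  -34   18   34 ]
R3 <- R3 - (1)*R2:  [  0   0  -4   4   4 ]
R4 <- R4 - (-3)*R2:  [   0    0  -16   21   16 ]
R4 <- R4 - (4)*R3:  [ 0  0  0  5  0 ]
Row echelon form:
[ 4  3  -4  1  |  -16 ]
[ 0  5   6  1  |   -6 ]
[ 0  0  -4  4  |    4 ]
[ 0  0   0  5  |    0 ]
Back-substitution:
x_4 = (0) / 5 = 0
x_3 = (4 - (4)*(0)) / -4 = -1
x_2 = (-6 - (6)*(-1) - (1)*(0)) / 5 = 0
x_1 = (-16 - (3)*(0) - (-4)*(-1) - (1)*(0)) / 4 = -5

(-5, 0, -1, 0)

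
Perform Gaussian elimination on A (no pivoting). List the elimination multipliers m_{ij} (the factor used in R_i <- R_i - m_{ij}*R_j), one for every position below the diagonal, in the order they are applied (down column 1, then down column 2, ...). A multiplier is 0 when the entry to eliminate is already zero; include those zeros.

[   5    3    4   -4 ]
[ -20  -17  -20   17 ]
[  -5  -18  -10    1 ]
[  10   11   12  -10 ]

multipliers: -4, -1, 2, 3, -1, 0

Forward elimination:
R2 <- R2 - (-4)*R1:  [  0  -5  -4   1 ]
R3 <- R3 - (-1)*R1:  [   0  -15   -6   -3 ]
R4 <- R4 - (2)*R1:  [  0   5   4  -2 ]
R3 <- R3 - (3)*R2:  [  0   0   6  -6 ]
R4 <- R4 - (-1)*R2:  [  0   0   0  -1 ]
R4: entry in column 3 is already 0 -> m_{43} = 0 (no row operation needed)
Multipliers (in order of application): m_{21} = -4, m_{31} = -1, m_{41} = 2, m_{32} = 3, m_{42} = -1, m_{43} = 0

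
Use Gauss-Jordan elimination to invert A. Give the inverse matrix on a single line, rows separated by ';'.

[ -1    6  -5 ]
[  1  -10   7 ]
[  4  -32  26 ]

inverse = [-9/2 1/2 -1; 1/4 -3/4 1/4; 1 -1 1/2]

Gauss-Jordan on [A | I]:
R1 <- (1/-1)*R1:  [  1  -6   5  |  -1   0   0 ]
R2 <- R2 - (1)*R1:  [  0  -4   2  |   1   1   0 ]
R3 <- R3 - (4)*R1:  [  0  -8   6  |   4   0   1 ]
R2 <- (1/-4)*R2:  [    0     1  -1/2  |  -1/4  -1/4     0 ]
R1 <- R1 - (-6)*R2:  [    1     0     2  |  -5/2  -3/2     0 ]
R3 <- R3 - (-8)*R2:  [  0   0   2  |   2  -2   1 ]
R3 <- (1/2)*R3:  [   0    0    1  |    1   -1  1/2 ]
R1 <- R1 - (2)*R3:  [    1     0     0  |  -9/2   1/2    -1 ]
R2 <- R2 - (-1/2)*R3:  [    0     1     0  |   1/4  -3/4   1/4 ]
Right block of [I | A^{-1}] is the inverse:
[ -9/2   1/2   -1 ]
[  1/4  -3/4  1/4 ]
[    1    -1  1/2 ]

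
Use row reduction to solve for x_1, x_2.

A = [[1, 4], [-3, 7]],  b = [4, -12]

Forward elimination on [A|b]:
R2 <- R2 - (-3)*R1:  [  0  19   0 ]
Row echelon form:
[ 1   4  |  4 ]
[ 0  19  |  0 ]
Back-substitution:
x_2 = (0) / 19 = 0
x_1 = (4 - (4)*(0)) / 1 = 4

(4, 0)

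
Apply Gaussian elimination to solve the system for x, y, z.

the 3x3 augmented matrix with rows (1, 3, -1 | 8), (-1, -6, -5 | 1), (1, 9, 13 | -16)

Forward elimination on [A|b]:
R2 <- R2 - (-1)*R1:  [  0  -3  -6   9 ]
R3 <- R3 - (1)*R1:  [   0    6   14  -24 ]
R3 <- R3 - (-2)*R2:  [  0   0   2  -6 ]
Row echelon form:
[ 1   3  -1  |   8 ]
[ 0  -3  -6  |   9 ]
[ 0   0   2  |  -6 ]
Back-substitution:
z = (-6) / 2 = -3
y = (9 - (-6)*(-3)) / -3 = 3
x = (8 - (3)*(3) - (-1)*(-3)) / 1 = -4

(-4, 3, -3)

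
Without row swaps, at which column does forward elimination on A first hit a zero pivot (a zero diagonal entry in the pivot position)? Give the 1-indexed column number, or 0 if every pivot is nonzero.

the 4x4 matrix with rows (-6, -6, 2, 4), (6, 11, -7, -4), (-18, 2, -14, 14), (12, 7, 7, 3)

Naive forward elimination:
R2 <- R2 - (-1)*R1:  [  0   5  -5   0 ]
R3 <- R3 - (3)*R1:  [   0   20  -20    2 ]
R4 <- R4 - (-2)*R1:  [  0  -5  11  11 ]
R3 <- R3 - (4)*R2:  [ 0  0  0  2 ]
R4 <- R4 - (-1)*R2:  [  0   0   6  11 ]
Matrix at this point:
[ -6  -6   2   4 ]
[  0   5  -5   0 ]
[  0   0   0   2 ]
[  0   0   6  11 ]
Pivot entry (3,3) is zero but row 4 has 6 in column 3 -> naive elimination stops; a row interchange (e.g. R3 <-> R4) would be required here.

first zero-pivot column = 3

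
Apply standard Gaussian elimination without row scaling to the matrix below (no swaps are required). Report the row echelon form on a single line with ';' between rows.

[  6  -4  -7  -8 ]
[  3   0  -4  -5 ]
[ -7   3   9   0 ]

REF = [6 -4 -7 -8; 0 2 -1/2 -1; 0 0 5/12 -61/6]

Forward elimination:
R2 <- R2 - (1/2)*R1:  [    0     2  -1/2    -1 ]
R3 <- R3 - (-7/6)*R1:  [     0   -5/3    5/6  -28/3 ]
R3 <- R3 - (-5/6)*R2:  [     0      0   5/12  -61/6 ]
Row echelon form:
[ 6  -4    -7     -8 ]
[ 0   2  -1/2     -1 ]
[ 0   0  5/12  -61/6 ]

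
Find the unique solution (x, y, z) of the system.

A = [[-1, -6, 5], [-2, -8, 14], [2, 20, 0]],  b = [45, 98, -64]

(-2, -3, 5)

Forward elimination on [A|b]:
R2 <- R2 - (2)*R1:  [ 0  4  4  8 ]
R3 <- R3 - (-2)*R1:  [  0   8  10  26 ]
R3 <- R3 - (2)*R2:  [  0   0   2  10 ]
Row echelon form:
[ -1  -6  5  |  45 ]
[  0   4  4  |   8 ]
[  0   0  2  |  10 ]
Back-substitution:
z = (10) / 2 = 5
y = (8 - (4)*(5)) / 4 = -3
x = (45 - (-6)*(-3) - (5)*(5)) / -1 = -2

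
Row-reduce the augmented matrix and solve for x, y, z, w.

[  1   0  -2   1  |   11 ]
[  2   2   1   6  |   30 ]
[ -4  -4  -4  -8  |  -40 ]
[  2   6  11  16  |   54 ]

(3, 1, -2, 4)

Forward elimination on [A|b]:
R2 <- R2 - (2)*R1:  [ 0  2  5  4  8 ]
R3 <- R3 - (-4)*R1:  [   0   -4  -12   -4    4 ]
R4 <- R4 - (2)*R1:  [  0   6  15  14  32 ]
R3 <- R3 - (-2)*R2:  [  0   0  -2   4  20 ]
R4 <- R4 - (3)*R2:  [ 0  0  0  2  8 ]
Row echelon form:
[ 1  0  -2  1  |  11 ]
[ 0  2   5  4  |   8 ]
[ 0  0  -2  4  |  20 ]
[ 0  0   0  2  |   8 ]
Back-substitution:
w = (8) / 2 = 4
z = (20 - (4)*(4)) / -2 = -2
y = (8 - (5)*(-2) - (4)*(4)) / 2 = 1
x = (11 - (-2)*(-2) - (1)*(4)) / 1 = 3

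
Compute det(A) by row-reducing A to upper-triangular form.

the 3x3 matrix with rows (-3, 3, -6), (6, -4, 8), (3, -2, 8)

Forward elimination:
R2 <- R2 - (-2)*R1:  [  0   2  -4 ]
R3 <- R3 - (-1)*R1:  [ 0  1  2 ]
R3 <- R3 - (1/2)*R2:  [ 0  0  4 ]
Upper-triangular form:
[ -3  3  -6 ]
[  0  2  -4 ]
[  0  0   4 ]
det(A) = (-1)^0 * (-3) * (2) * (4) = -24  (0 row swaps -> sign +1)

det(A) = -24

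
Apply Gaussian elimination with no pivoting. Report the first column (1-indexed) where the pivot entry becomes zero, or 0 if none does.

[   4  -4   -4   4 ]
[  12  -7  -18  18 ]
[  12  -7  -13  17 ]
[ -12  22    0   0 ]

Naive forward elimination:
R2 <- R2 - (3)*R1:  [  0   5  -6   6 ]
R3 <- R3 - (3)*R1:  [  0   5  -1   5 ]
R4 <- R4 - (-3)*R1:  [   0   10  -12   12 ]
R3 <- R3 - (1)*R2:  [  0   0   5  -1 ]
R4 <- R4 - (2)*R2:  [ 0  0  0  0 ]
Matrix at this point:
[ 4  -4  -4   4 ]
[ 0   5  -6   6 ]
[ 0   0   5  -1 ]
[ 0   0   0   0 ]
Pivot entry (4,4) in the last row is zero and there are no rows below to swap with -> zero pivot in column 4 (A is singular).

first zero-pivot column = 4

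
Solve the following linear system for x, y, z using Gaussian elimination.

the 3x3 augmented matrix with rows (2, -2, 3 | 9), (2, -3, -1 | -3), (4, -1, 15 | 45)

Forward elimination on [A|b]:
R2 <- R2 - (1)*R1:  [   0   -1   -4  -12 ]
R3 <- R3 - (2)*R1:  [  0   3   9  27 ]
R3 <- R3 - (-3)*R2:  [  0   0  -3  -9 ]
Row echelon form:
[ 2  -2   3  |    9 ]
[ 0  -1  -4  |  -12 ]
[ 0   0  -3  |   -9 ]
Back-substitution:
z = (-9) / -3 = 3
y = (-12 - (-4)*(3)) / -1 = 0
x = (9 - (-2)*(0) - (3)*(3)) / 2 = 0

(0, 0, 3)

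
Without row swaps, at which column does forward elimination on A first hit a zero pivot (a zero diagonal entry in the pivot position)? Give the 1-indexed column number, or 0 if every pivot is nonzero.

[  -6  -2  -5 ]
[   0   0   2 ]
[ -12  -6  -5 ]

first zero-pivot column = 2

Naive forward elimination:
R3 <- R3 - (2)*R1:  [  0  -2   5 ]
Matrix at this point:
[ -6  -2  -5 ]
[  0   0   2 ]
[  0  -2   5 ]
Pivot entry (2,2) is zero but row 3 has -2 in column 2 -> naive elimination stops; a row interchange (e.g. R2 <-> R3) would be required here.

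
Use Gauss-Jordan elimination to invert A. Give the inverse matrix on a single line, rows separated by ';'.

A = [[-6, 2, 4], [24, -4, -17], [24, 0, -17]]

Gauss-Jordan on [A | I]:
R1 <- (1/-6)*R1:  [    1  -1/3  -2/3  |  -1/6     0     0 ]
R2 <- R2 - (24)*R1:  [  0   4  -1  |   4   1   0 ]
R3 <- R3 - (24)*R1:  [  0   8  -1  |   4   0   1 ]
R2 <- (1/4)*R2:  [    0     1  -1/4  |     1   1/4     0 ]
R1 <- R1 - (-1/3)*R2:  [    1     0  -3/4  |   1/6  1/12     0 ]
R3 <- R3 - (8)*R2:  [  0   0   1  |  -4  -2   1 ]
R1 <- R1 - (-3/4)*R3:  [      1       0       0  |   -17/6  -17/12     3/4 ]
R2 <- R2 - (-1/4)*R3:  [    0     1     0  |     0  -1/4   1/4 ]
Right block of [I | A^{-1}] is the inverse:
[ -17/6  -17/12  3/4 ]
[     0    -1/4  1/4 ]
[    -4      -2    1 ]

inverse = [-17/6 -17/12 3/4; 0 -1/4 1/4; -4 -2 1]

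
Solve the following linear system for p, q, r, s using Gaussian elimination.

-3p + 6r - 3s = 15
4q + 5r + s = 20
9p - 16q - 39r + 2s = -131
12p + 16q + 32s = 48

Forward elimination on [A|b]:
R3 <- R3 - (-3)*R1:  [   0  -16  -21   -7  -86 ]
R4 <- R4 - (-4)*R1:  [   0   16   24   20  108 ]
R3 <- R3 - (-4)*R2:  [  0   0  -1  -3  -6 ]
R4 <- R4 - (4)*R2:  [  0   0   4  16  28 ]
R4 <- R4 - (-4)*R3:  [ 0  0  0  4  4 ]
Row echelon form:
[ -3  0   6  -3  |  15 ]
[  0  4   5   1  |  20 ]
[  0  0  -1  -3  |  -6 ]
[  0  0   0   4  |   4 ]
Back-substitution:
s = (4) / 4 = 1
r = (-6 - (-3)*(1)) / -1 = 3
q = (20 - (5)*(3) - (1)*(1)) / 4 = 1
p = (15 - (6)*(3) - (-3)*(1)) / -3 = 0

(0, 1, 3, 1)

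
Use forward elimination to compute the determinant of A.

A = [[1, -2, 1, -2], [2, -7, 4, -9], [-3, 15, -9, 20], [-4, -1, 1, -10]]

Forward elimination:
R2 <- R2 - (2)*R1:  [  0  -3   2  -5 ]
R3 <- R3 - (-3)*R1:  [  0   9  -6  14 ]
R4 <- R4 - (-4)*R1:  [   0   -9    5  -18 ]
R3 <- R3 - (-3)*R2:  [  0   0   0  -1 ]
R4 <- R4 - (3)*R2:  [  0   0  -1  -3 ]
R3 <-> R4   (pivot in column 3 was zero)
[ 1  -2   1  -2 ]
[ 0  -3   2  -5 ]
[ 0   0  -1  -3 ]
[ 0   0   0  -1 ]
Upper-triangular form:
[ 1  -2   1  -2 ]
[ 0  -3   2  -5 ]
[ 0   0  -1  -3 ]
[ 0   0   0  -1 ]
det(A) = (-1)^1 * (1) * (-3) * (-1) * (-1) = 3  (1 row swap -> sign -1)

det(A) = 3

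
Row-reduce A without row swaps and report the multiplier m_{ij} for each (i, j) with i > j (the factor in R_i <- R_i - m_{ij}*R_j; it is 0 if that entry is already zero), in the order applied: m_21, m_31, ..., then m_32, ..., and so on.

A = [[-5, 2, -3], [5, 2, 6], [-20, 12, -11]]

Forward elimination:
R2 <- R2 - (-1)*R1:  [ 0  4  3 ]
R3 <- R3 - (4)*R1:  [ 0  4  1 ]
R3 <- R3 - (1)*R2:  [  0   0  -2 ]
Multipliers (in order of application): m_{21} = -1, m_{31} = 4, m_{32} = 1

multipliers: -1, 4, 1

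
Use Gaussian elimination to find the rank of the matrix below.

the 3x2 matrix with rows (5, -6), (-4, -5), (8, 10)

rank(A) = 2

Row reduction:
R2 <- R2 - (-4/5)*R1:  [     0  -49/5 ]
R3 <- R3 - (8/5)*R1:  [    0  98/5 ]
R3 <- R3 - (-2)*R2:  [ 0  0 ]
Row echelon form:
[ 5     -6 ]
[ 0  -49/5 ]
[ 0      0 ]
Nonzero rows / pivot columns: 2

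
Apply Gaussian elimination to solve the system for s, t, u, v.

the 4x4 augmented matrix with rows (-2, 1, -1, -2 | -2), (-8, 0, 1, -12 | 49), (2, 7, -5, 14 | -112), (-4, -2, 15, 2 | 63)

Forward elimination on [A|b]:
R2 <- R2 - (4)*R1:  [  0  -4   5  -4  57 ]
R3 <- R3 - (-1)*R1:  [    0     8    -6    12  -114 ]
R4 <- R4 - (2)*R1:  [  0  -4  17   6  67 ]
R3 <- R3 - (-2)*R2:  [ 0  0  4  4  0 ]
R4 <- R4 - (1)*R2:  [  0   0  12  10  10 ]
R4 <- R4 - (3)*R3:  [  0   0   0  -2  10 ]
Row echelon form:
[ -2   1  -1  -2  |  -2 ]
[  0  -4   5  -4  |  57 ]
[  0   0   4   4  |   0 ]
[  0   0   0  -2  |  10 ]
Back-substitution:
v = (10) / -2 = -5
u = (0 - (4)*(-5)) / 4 = 5
t = (57 - (5)*(5) - (-4)*(-5)) / -4 = -3
s = (-2 - (1)*(-3) - (-1)*(5) - (-2)*(-5)) / -2 = 2

(2, -3, 5, -5)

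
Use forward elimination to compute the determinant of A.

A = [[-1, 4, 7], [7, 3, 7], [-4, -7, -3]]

Forward elimination:
R2 <- R2 - (-7)*R1:  [  0  31  56 ]
R3 <- R3 - (4)*R1:  [   0  -23  -31 ]
R3 <- R3 - (-23/31)*R2:  [      0       0  327/31 ]
Upper-triangular form:
[ -1   4       7 ]
[  0  31      56 ]
[  0   0  327/31 ]
det(A) = (-1)^0 * (-1) * (31) * (327/31) = -327  (0 row swaps -> sign +1)

det(A) = -327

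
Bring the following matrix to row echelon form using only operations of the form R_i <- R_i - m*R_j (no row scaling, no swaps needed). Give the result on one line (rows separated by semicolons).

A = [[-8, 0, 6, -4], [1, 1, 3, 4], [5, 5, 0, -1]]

Forward elimination:
R2 <- R2 - (-1/8)*R1:  [    0     1  15/4   7/2 ]
R3 <- R3 - (-5/8)*R1:  [    0     5  15/4  -7/2 ]
R3 <- R3 - (5)*R2:  [   0    0  -15  -21 ]
Row echelon form:
[ -8  0     6   -4 ]
[  0  1  15/4  7/2 ]
[  0  0   -15  -21 ]

REF = [-8 0 6 -4; 0 1 15/4 7/2; 0 0 -15 -21]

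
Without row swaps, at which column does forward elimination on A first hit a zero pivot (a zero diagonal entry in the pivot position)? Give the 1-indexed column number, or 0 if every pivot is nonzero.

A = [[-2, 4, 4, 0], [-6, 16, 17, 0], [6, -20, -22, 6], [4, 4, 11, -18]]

first zero-pivot column = 3

Naive forward elimination:
R2 <- R2 - (3)*R1:  [ 0  4  5  0 ]
R3 <- R3 - (-3)*R1:  [   0   -8  -10    6 ]
R4 <- R4 - (-2)*R1:  [   0   12   19  -18 ]
R3 <- R3 - (-2)*R2:  [ 0  0  0  6 ]
R4 <- R4 - (3)*R2:  [   0    0    4  -18 ]
Matrix at this point:
[ -2  4  4    0 ]
[  0  4  5    0 ]
[  0  0  0    6 ]
[  0  0  4  -18 ]
Pivot entry (3,3) is zero but row 4 has 4 in column 3 -> naive elimination stops; a row interchange (e.g. R3 <-> R4) would be required here.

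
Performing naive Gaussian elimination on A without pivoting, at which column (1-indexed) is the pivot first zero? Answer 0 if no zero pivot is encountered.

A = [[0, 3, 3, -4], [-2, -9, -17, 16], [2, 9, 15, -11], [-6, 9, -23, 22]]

first zero-pivot column = 1

Naive forward elimination:
Pivot entry (1,1) is zero but row 2 has -2 in column 1 -> naive elimination stops; a row interchange (e.g. R1 <-> R2) would be required here.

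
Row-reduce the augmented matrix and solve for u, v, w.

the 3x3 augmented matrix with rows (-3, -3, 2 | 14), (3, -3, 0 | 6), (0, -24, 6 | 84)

(-2, -4, -2)

Forward elimination on [A|b]:
R2 <- R2 - (-1)*R1:  [  0  -6   2  20 ]
R3 <- R3 - (4)*R2:  [  0   0  -2   4 ]
Row echelon form:
[ -3  -3   2  |  14 ]
[  0  -6   2  |  20 ]
[  0   0  -2  |   4 ]
Back-substitution:
w = (4) / -2 = -2
v = (20 - (2)*(-2)) / -6 = -4
u = (14 - (-3)*(-4) - (2)*(-2)) / -3 = -2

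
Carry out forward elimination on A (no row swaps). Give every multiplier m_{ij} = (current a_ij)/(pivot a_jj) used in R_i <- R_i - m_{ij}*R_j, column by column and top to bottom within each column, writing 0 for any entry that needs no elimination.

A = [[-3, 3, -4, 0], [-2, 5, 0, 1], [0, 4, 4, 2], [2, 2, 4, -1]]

Forward elimination:
R2 <- R2 - (2/3)*R1:  [   0    3  8/3    1 ]
R3: entry in column 1 is already 0 -> m_{31} = 0 (no row operation needed)
R4 <- R4 - (-2/3)*R1:  [   0    4  4/3   -1 ]
R3 <- R3 - (4/3)*R2:  [   0    0  4/9  2/3 ]
R4 <- R4 - (4/3)*R2:  [     0      0  -20/9   -7/3 ]
R4 <- R4 - (-5)*R3:  [ 0  0  0  1 ]
Multipliers (in order of application): m_{21} = 2/3, m_{31} = 0, m_{41} = -2/3, m_{32} = 4/3, m_{42} = 4/3, m_{43} = -5

multipliers: 2/3, 0, -2/3, 4/3, 4/3, -5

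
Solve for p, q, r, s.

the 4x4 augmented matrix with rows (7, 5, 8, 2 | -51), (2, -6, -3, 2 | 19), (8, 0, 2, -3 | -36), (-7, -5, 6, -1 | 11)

(-3, -2, -3, 2)

Forward elimination on [A|b]:
R2 <- R2 - (2/7)*R1:  [     0  -52/7  -37/7   10/7  235/7 ]
R3 <- R3 - (8/7)*R1:  [     0  -40/7  -50/7  -37/7  156/7 ]
R4 <- R4 - (-1)*R1:  [   0    0   14    1  -40 ]
R3 <- R3 - (10/13)*R2:  [      0       0  -40/13  -83/13  -46/13 ]
R4 <- R4 - (-91/20)*R3:  [       0        0        0  -561/20  -561/10 ]
Row echelon form:
[ 7      5       8        2  |      -51 ]
[ 0  -52/7   -37/7     10/7  |    235/7 ]
[ 0      0  -40/13   -83/13  |   -46/13 ]
[ 0      0       0  -561/20  |  -561/10 ]
Back-substitution:
s = (-561/10) / (-561/20) = 2
r = (-46/13 - (-83/13)*(2)) / (-40/13) = -3
q = (235/7 - (-37/7)*(-3) - (10/7)*(2)) / (-52/7) = -2
p = (-51 - (5)*(-2) - (8)*(-3) - (2)*(2)) / 7 = -3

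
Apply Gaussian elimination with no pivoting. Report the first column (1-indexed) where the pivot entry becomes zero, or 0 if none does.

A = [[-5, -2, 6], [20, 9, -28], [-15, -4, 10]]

Naive forward elimination:
R2 <- R2 - (-4)*R1:  [  0   1  -4 ]
R3 <- R3 - (3)*R1:  [  0   2  -8 ]
R3 <- R3 - (2)*R2:  [ 0  0  0 ]
Matrix at this point:
[ -5  -2   6 ]
[  0   1  -4 ]
[  0   0   0 ]
Pivot entry (3,3) in the last row is zero and there are no rows below to swap with -> zero pivot in column 3 (A is singular).

first zero-pivot column = 3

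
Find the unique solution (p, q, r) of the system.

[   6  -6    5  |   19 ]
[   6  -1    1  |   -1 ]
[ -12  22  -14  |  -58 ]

Forward elimination on [A|b]:
R2 <- R2 - (1)*R1:  [   0    5   -4  -20 ]
R3 <- R3 - (-2)*R1:  [   0   10   -4  -20 ]
R3 <- R3 - (2)*R2:  [  0   0   4  20 ]
Row echelon form:
[ 6  -6   5  |   19 ]
[ 0   5  -4  |  -20 ]
[ 0   0   4  |   20 ]
Back-substitution:
r = (20) / 4 = 5
q = (-20 - (-4)*(5)) / 5 = 0
p = (19 - (-6)*(0) - (5)*(5)) / 6 = -1

(-1, 0, 5)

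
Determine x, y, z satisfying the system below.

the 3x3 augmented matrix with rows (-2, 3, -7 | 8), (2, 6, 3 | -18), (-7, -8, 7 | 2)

Forward elimination on [A|b]:
R2 <- R2 - (-1)*R1:  [   0    9   -4  -10 ]
R3 <- R3 - (7/2)*R1:  [     0  -37/2   63/2    -26 ]
R3 <- R3 - (-37/18)*R2:  [      0       0  419/18  -419/9 ]
Row echelon form:
[ -2  3      -7  |       8 ]
[  0  9      -4  |     -10 ]
[  0  0  419/18  |  -419/9 ]
Back-substitution:
z = (-419/9) / (419/18) = -2
y = (-10 - (-4)*(-2)) / 9 = -2
x = (8 - (3)*(-2) - (-7)*(-2)) / -2 = 0

(0, -2, -2)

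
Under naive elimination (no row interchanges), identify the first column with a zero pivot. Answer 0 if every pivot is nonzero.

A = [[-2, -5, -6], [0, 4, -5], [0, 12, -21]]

Naive forward elimination:
R3 <- R3 - (3)*R2:  [  0   0  -6 ]
All pivots nonzero; naive elimination completes without hitting a zero pivot.

first zero-pivot column = 0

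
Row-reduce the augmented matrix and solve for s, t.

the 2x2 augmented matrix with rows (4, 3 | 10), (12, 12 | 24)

(4, -2)

Forward elimination on [A|b]:
R2 <- R2 - (3)*R1:  [  0   3  -6 ]
Row echelon form:
[ 4  3  |  10 ]
[ 0  3  |  -6 ]
Back-substitution:
t = (-6) / 3 = -2
s = (10 - (3)*(-2)) / 4 = 4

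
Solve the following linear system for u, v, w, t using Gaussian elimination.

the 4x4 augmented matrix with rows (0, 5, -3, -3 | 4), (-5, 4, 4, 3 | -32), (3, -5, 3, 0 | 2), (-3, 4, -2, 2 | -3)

(3, -1, -4, 1)

Forward elimination on [A|b]:
R1 <-> R2   (pivot in column 1 was zero)
[ -5   4   4   3  -32 ]
[  0   5  -3  -3    4 ]
[  3  -5   3   0    2 ]
[ -3   4  -2   2   -3 ]
R3 <- R3 - (-3/5)*R1:  [     0  -13/5   27/5    9/5  -86/5 ]
R4 <- R4 - (3/5)*R1:  [     0    8/5  -22/5    1/5   81/5 ]
R3 <- R3 - (-13/25)*R2:  [       0        0    96/25     6/25  -378/25 ]
R4 <- R4 - (8/25)*R2:  [      0       0  -86/25   29/25  373/25 ]
R4 <- R4 - (-43/48)*R3:  [    0     0     0  11/8  11/8 ]
Row echelon form:
[ -5  4      4     3  |      -32 ]
[  0  5     -3    -3  |        4 ]
[  0  0  96/25  6/25  |  -378/25 ]
[  0  0      0  11/8  |     11/8 ]
Back-substitution:
t = (11/8) / (11/8) = 1
w = (-378/25 - (6/25)*(1)) / (96/25) = -4
v = (4 - (-3)*(-4) - (-3)*(1)) / 5 = -1
u = (-32 - (4)*(-1) - (4)*(-4) - (3)*(1)) / -5 = 3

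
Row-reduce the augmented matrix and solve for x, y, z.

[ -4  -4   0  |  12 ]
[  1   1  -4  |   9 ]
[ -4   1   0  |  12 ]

(-3, 0, -3)

Forward elimination on [A|b]:
R2 <- R2 - (-1/4)*R1:  [  0   0  -4  12 ]
R3 <- R3 - (1)*R1:  [ 0  5  0  0 ]
R2 <-> R3   (pivot in column 2 was zero)
[ -4  -4   0  12 ]
[  0   5   0   0 ]
[  0   0  -4  12 ]
Row echelon form:
[ -4  -4   0  |  12 ]
[  0   5   0  |   0 ]
[  0   0  -4  |  12 ]
Back-substitution:
z = (12) / -4 = -3
y = (0) / 5 = 0
x = (12 - (-4)*(0)) / -4 = -3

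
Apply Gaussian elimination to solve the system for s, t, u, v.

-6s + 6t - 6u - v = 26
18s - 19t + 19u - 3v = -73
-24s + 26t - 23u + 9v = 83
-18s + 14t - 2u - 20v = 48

Forward elimination on [A|b]:
R2 <- R2 - (-3)*R1:  [  0  -1   1  -6   5 ]
R3 <- R3 - (4)*R1:  [   0    2    1   13  -21 ]
R4 <- R4 - (3)*R1:  [   0   -4   16  -17  -30 ]
R3 <- R3 - (-2)*R2:  [   0    0    3    1  -11 ]
R4 <- R4 - (4)*R2:  [   0    0   12    7  -50 ]
R4 <- R4 - (4)*R3:  [  0   0   0   3  -6 ]
Row echelon form:
[ -6   6  -6  -1  |   26 ]
[  0  -1   1  -6  |    5 ]
[  0   0   3   1  |  -11 ]
[  0   0   0   3  |   -6 ]
Back-substitution:
v = (-6) / 3 = -2
u = (-11 - (1)*(-2)) / 3 = -3
t = (5 - (1)*(-3) - (-6)*(-2)) / -1 = 4
s = (26 - (6)*(4) - (-6)*(-3) - (-1)*(-2)) / -6 = 3

(3, 4, -3, -2)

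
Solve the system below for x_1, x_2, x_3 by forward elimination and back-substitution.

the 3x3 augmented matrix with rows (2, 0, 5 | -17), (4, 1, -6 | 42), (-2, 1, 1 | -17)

Forward elimination on [A|b]:
R2 <- R2 - (2)*R1:  [   0    1  -16   76 ]
R3 <- R3 - (-1)*R1:  [   0    1    6  -34 ]
R3 <- R3 - (1)*R2:  [    0     0    22  -110 ]
Row echelon form:
[ 2  0    5  |   -17 ]
[ 0  1  -16  |    76 ]
[ 0  0   22  |  -110 ]
Back-substitution:
x_3 = (-110) / 22 = -5
x_2 = (76 - (-16)*(-5)) / 1 = -4
x_1 = (-17 - (5)*(-5)) / 2 = 4

(4, -4, -5)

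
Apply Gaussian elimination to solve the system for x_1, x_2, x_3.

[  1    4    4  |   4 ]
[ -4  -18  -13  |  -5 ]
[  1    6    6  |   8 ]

(-4, -1, 3)

Forward elimination on [A|b]:
R2 <- R2 - (-4)*R1:  [  0  -2   3  11 ]
R3 <- R3 - (1)*R1:  [ 0  2  2  4 ]
R3 <- R3 - (-1)*R2:  [  0   0   5  15 ]
Row echelon form:
[ 1   4  4  |   4 ]
[ 0  -2  3  |  11 ]
[ 0   0  5  |  15 ]
Back-substitution:
x_3 = (15) / 5 = 3
x_2 = (11 - (3)*(3)) / -2 = -1
x_1 = (4 - (4)*(-1) - (4)*(3)) / 1 = -4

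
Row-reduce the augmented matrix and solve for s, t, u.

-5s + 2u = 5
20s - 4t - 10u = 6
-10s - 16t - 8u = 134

Forward elimination on [A|b]:
R2 <- R2 - (-4)*R1:  [  0  -4  -2  26 ]
R3 <- R3 - (2)*R1:  [   0  -16  -12  124 ]
R3 <- R3 - (4)*R2:  [  0   0  -4  20 ]
Row echelon form:
[ -5   0   2  |   5 ]
[  0  -4  -2  |  26 ]
[  0   0  -4  |  20 ]
Back-substitution:
u = (20) / -4 = -5
t = (26 - (-2)*(-5)) / -4 = -4
s = (5 - (2)*(-5)) / -5 = -3

(-3, -4, -5)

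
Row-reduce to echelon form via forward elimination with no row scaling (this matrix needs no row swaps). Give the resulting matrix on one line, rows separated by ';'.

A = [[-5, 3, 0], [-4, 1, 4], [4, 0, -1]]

REF = [-5 3 0; 0 -7/5 4; 0 0 41/7]

Forward elimination:
R2 <- R2 - (4/5)*R1:  [    0  -7/5     4 ]
R3 <- R3 - (-4/5)*R1:  [    0  12/5    -1 ]
R3 <- R3 - (-12/7)*R2:  [    0     0  41/7 ]
Row echelon form:
[ -5     3     0 ]
[  0  -7/5     4 ]
[  0     0  41/7 ]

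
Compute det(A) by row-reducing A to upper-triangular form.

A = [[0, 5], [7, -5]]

det(A) = -35

Forward elimination:
R1 <-> R2   (pivot in column 1 was zero)
[ 7  -5 ]
[ 0   5 ]
Upper-triangular form:
[ 7  -5 ]
[ 0   5 ]
det(A) = (-1)^1 * (7) * (5) = -35  (1 row swap -> sign -1)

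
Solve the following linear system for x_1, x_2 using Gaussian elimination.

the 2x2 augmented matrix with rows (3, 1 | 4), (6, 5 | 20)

(0, 4)

Forward elimination on [A|b]:
R2 <- R2 - (2)*R1:  [  0   3  12 ]
Row echelon form:
[ 3  1  |   4 ]
[ 0  3  |  12 ]
Back-substitution:
x_2 = (12) / 3 = 4
x_1 = (4 - (1)*(4)) / 3 = 0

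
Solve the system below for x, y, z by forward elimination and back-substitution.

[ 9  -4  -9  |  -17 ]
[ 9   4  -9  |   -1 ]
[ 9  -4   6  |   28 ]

Forward elimination on [A|b]:
R2 <- R2 - (1)*R1:  [  0   8   0  16 ]
R3 <- R3 - (1)*R1:  [  0   0  15  45 ]
Row echelon form:
[ 9  -4  -9  |  -17 ]
[ 0   8   0  |   16 ]
[ 0   0  15  |   45 ]
Back-substitution:
z = (45) / 15 = 3
y = (16) / 8 = 2
x = (-17 - (-4)*(2) - (-9)*(3)) / 9 = 2

(2, 2, 3)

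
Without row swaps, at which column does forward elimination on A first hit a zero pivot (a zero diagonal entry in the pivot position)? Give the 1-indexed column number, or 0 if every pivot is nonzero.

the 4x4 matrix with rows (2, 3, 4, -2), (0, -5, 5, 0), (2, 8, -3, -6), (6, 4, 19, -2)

first zero-pivot column = 4

Naive forward elimination:
R3 <- R3 - (1)*R1:  [  0   5  -7  -4 ]
R4 <- R4 - (3)*R1:  [  0  -5   7   4 ]
R3 <- R3 - (-1)*R2:  [  0   0  -2  -4 ]
R4 <- R4 - (1)*R2:  [ 0  0  2  4 ]
R4 <- R4 - (-1)*R3:  [ 0  0  0  0 ]
Matrix at this point:
[ 2   3   4  -2 ]
[ 0  -5   5   0 ]
[ 0   0  -2  -4 ]
[ 0   0   0   0 ]
Pivot entry (4,4) in the last row is zero and there are no rows below to swap with -> zero pivot in column 4 (A is singular).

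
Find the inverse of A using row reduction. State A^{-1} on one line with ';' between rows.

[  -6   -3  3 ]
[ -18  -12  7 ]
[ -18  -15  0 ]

Gauss-Jordan on [A | I]:
R1 <- (1/-6)*R1:  [    1   1/2  -1/2  |  -1/6     0     0 ]
R2 <- R2 - (-18)*R1:  [  0  -3  -2  |  -3   1   0 ]
R3 <- R3 - (-18)*R1:  [  0  -6  -9  |  -3   0   1 ]
R2 <- (1/-3)*R2:  [    0     1   2/3  |     1  -1/3     0 ]
R1 <- R1 - (1/2)*R2:  [    1     0  -5/6  |  -2/3   1/6     0 ]
R3 <- R3 - (-6)*R2:  [  0   0  -5  |   3  -2   1 ]
R3 <- (1/-5)*R3:  [    0     0     1  |  -3/5   2/5  -1/5 ]
R1 <- R1 - (-5/6)*R3:  [    1     0     0  |  -7/6   1/2  -1/6 ]
R2 <- R2 - (2/3)*R3:  [    0     1     0  |   7/5  -3/5  2/15 ]
Right block of [I | A^{-1}] is the inverse:
[ -7/6   1/2  -1/6 ]
[  7/5  -3/5  2/15 ]
[ -3/5   2/5  -1/5 ]

inverse = [-7/6 1/2 -1/6; 7/5 -3/5 2/15; -3/5 2/5 -1/5]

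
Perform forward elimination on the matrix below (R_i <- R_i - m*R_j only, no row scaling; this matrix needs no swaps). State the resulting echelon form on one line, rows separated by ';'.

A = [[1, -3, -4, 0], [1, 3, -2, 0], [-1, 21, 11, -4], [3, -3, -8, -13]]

Forward elimination:
R2 <- R2 - (1)*R1:  [ 0  6  2  0 ]
R3 <- R3 - (-1)*R1:  [  0  18   7  -4 ]
R4 <- R4 - (3)*R1:  [   0    6    4  -13 ]
R3 <- R3 - (3)*R2:  [  0   0   1  -4 ]
R4 <- R4 - (1)*R2:  [   0    0    2  -13 ]
R4 <- R4 - (2)*R3:  [  0   0   0  -5 ]
Row echelon form:
[ 1  -3  -4   0 ]
[ 0   6   2   0 ]
[ 0   0   1  -4 ]
[ 0   0   0  -5 ]

REF = [1 -3 -4 0; 0 6 2 0; 0 0 1 -4; 0 0 0 -5]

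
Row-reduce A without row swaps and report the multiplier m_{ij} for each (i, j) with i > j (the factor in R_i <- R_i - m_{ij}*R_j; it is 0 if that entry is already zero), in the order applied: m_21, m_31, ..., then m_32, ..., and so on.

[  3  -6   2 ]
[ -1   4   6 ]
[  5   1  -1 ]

multipliers: -1/3, 5/3, 11/2

Forward elimination:
R2 <- R2 - (-1/3)*R1:  [    0     2  20/3 ]
R3 <- R3 - (5/3)*R1:  [     0     11  -13/3 ]
R3 <- R3 - (11/2)*R2:  [   0    0  -41 ]
Multipliers (in order of application): m_{21} = -1/3, m_{31} = 5/3, m_{32} = 11/2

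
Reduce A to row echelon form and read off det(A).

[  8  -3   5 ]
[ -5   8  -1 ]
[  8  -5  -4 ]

det(A) = -407

Forward elimination:
R2 <- R2 - (-5/8)*R1:  [    0  49/8  17/8 ]
R3 <- R3 - (1)*R1:  [  0  -2  -9 ]
R3 <- R3 - (-16/49)*R2:  [       0        0  -407/49 ]
Upper-triangular form:
[ 8    -3        5 ]
[ 0  49/8     17/8 ]
[ 0     0  -407/49 ]
det(A) = (-1)^0 * (8) * (49/8) * (-407/49) = -407  (0 row swaps -> sign +1)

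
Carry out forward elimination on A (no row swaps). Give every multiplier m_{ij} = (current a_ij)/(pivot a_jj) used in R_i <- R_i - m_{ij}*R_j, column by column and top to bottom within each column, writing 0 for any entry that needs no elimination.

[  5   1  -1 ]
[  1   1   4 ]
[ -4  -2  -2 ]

multipliers: 1/5, -4/5, -3/2

Forward elimination:
R2 <- R2 - (1/5)*R1:  [    0   4/5  21/5 ]
R3 <- R3 - (-4/5)*R1:  [     0   -6/5  -14/5 ]
R3 <- R3 - (-3/2)*R2:  [   0    0  7/2 ]
Multipliers (in order of application): m_{21} = 1/5, m_{31} = -4/5, m_{32} = -3/2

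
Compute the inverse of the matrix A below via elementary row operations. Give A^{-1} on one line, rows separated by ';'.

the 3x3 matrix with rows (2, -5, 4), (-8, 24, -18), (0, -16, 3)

Gauss-Jordan on [A | I]:
R1 <- (1/2)*R1:  [    1  -5/2     2  |   1/2     0     0 ]
R2 <- R2 - (-8)*R1:  [  0   4  -2  |   4   1   0 ]
R2 <- (1/4)*R2:  [    0     1  -1/2  |     1   1/4     0 ]
R1 <- R1 - (-5/2)*R2:  [   1    0  3/4  |    3  5/8    0 ]
R3 <- R3 - (-16)*R2:  [  0   0  -5  |  16   4   1 ]
R3 <- (1/-5)*R3:  [     0      0      1  |  -16/5   -4/5   -1/5 ]
R1 <- R1 - (3/4)*R3:  [     1      0      0  |   27/5  49/40   3/20 ]
R2 <- R2 - (-1/2)*R3:  [     0      1      0  |   -3/5  -3/20  -1/10 ]
Right block of [I | A^{-1}] is the inverse:
[  27/5  49/40   3/20 ]
[  -3/5  -3/20  -1/10 ]
[ -16/5   -4/5   -1/5 ]

inverse = [27/5 49/40 3/20; -3/5 -3/20 -1/10; -16/5 -4/5 -1/5]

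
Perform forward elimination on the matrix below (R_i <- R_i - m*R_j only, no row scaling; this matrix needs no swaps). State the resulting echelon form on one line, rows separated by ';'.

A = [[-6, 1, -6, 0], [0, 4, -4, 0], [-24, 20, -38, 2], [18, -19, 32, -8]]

REF = [-6 1 -6 0; 0 4 -4 0; 0 0 2 2; 0 0 0 -6]

Forward elimination:
R3 <- R3 - (4)*R1:  [   0   16  -14    2 ]
R4 <- R4 - (-3)*R1:  [   0  -16   14   -8 ]
R3 <- R3 - (4)*R2:  [ 0  0  2  2 ]
R4 <- R4 - (-4)*R2:  [  0   0  -2  -8 ]
R4 <- R4 - (-1)*R3:  [  0   0   0  -6 ]
Row echelon form:
[ -6  1  -6   0 ]
[  0  4  -4   0 ]
[  0  0   2   2 ]
[  0  0   0  -6 ]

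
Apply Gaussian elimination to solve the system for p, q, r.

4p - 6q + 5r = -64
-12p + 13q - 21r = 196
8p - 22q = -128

(-5, 4, -4)

Forward elimination on [A|b]:
R2 <- R2 - (-3)*R1:  [  0  -5  -6   4 ]
R3 <- R3 - (2)*R1:  [   0  -10  -10    0 ]
R3 <- R3 - (2)*R2:  [  0   0   2  -8 ]
Row echelon form:
[ 4  -6   5  |  -64 ]
[ 0  -5  -6  |    4 ]
[ 0   0   2  |   -8 ]
Back-substitution:
r = (-8) / 2 = -4
q = (4 - (-6)*(-4)) / -5 = 4
p = (-64 - (-6)*(4) - (5)*(-4)) / 4 = -5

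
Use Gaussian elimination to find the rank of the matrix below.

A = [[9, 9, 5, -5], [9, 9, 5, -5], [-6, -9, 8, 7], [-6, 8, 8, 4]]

rank(A) = 3

Row reduction:
R2 <- R2 - (1)*R1:  [ 0  0  0  0 ]
R3 <- R3 - (-2/3)*R1:  [    0    -3  34/3  11/3 ]
R4 <- R4 - (-2/3)*R1:  [    0    14  34/3   2/3 ]
R2 <-> R3   (pivot in column 2 was zero)
[ 9   9     5    -5 ]
[ 0  -3  34/3  11/3 ]
[ 0   0     0     0 ]
[ 0  14  34/3   2/3 ]
R4 <- R4 - (-14/3)*R2:  [     0      0  578/9  160/9 ]
R3 <-> R4   (pivot in column 3 was zero)
[ 9   9      5     -5 ]
[ 0  -3   34/3   11/3 ]
[ 0   0  578/9  160/9 ]
[ 0   0      0      0 ]
Row echelon form:
[ 9   9      5     -5 ]
[ 0  -3   34/3   11/3 ]
[ 0   0  578/9  160/9 ]
[ 0   0      0      0 ]
Nonzero rows / pivot columns: 3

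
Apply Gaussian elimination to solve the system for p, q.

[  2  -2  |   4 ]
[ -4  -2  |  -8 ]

(2, 0)

Forward elimination on [A|b]:
R2 <- R2 - (-2)*R1:  [  0  -6   0 ]
Row echelon form:
[ 2  -2  |  4 ]
[ 0  -6  |  0 ]
Back-substitution:
q = (0) / -6 = 0
p = (4 - (-2)*(0)) / 2 = 2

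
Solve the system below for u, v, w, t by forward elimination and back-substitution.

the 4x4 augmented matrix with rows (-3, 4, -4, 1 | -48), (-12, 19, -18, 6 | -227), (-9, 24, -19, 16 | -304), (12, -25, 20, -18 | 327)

Forward elimination on [A|b]:
R2 <- R2 - (4)*R1:  [   0    3   -2    2  -35 ]
R3 <- R3 - (3)*R1:  [    0    12    -7    13  -160 ]
R4 <- R4 - (-4)*R1:  [   0   -9    4  -14  135 ]
R3 <- R3 - (4)*R2:  [   0    0    1    5  -20 ]
R4 <- R4 - (-3)*R2:  [  0   0  -2  -8  30 ]
R4 <- R4 - (-2)*R3:  [   0    0    0    2  -10 ]
Row echelon form:
[ -3  4  -4  1  |  -48 ]
[  0  3  -2  2  |  -35 ]
[  0  0   1  5  |  -20 ]
[  0  0   0  2  |  -10 ]
Back-substitution:
t = (-10) / 2 = -5
w = (-20 - (5)*(-5)) / 1 = 5
v = (-35 - (-2)*(5) - (2)*(-5)) / 3 = -5
u = (-48 - (4)*(-5) - (-4)*(5) - (1)*(-5)) / -3 = 1

(1, -5, 5, -5)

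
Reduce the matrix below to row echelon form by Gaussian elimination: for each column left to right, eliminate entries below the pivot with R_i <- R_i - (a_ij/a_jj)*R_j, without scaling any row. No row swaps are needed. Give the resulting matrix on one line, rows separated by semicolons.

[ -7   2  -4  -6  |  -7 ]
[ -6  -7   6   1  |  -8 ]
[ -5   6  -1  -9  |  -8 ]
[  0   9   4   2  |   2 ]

Forward elimination:
R2 <- R2 - (6/7)*R1:  [     0  -61/7   66/7   43/7     -2 ]
R3 <- R3 - (5/7)*R1:  [     0   32/7   13/7  -33/7     -3 ]
R3 <- R3 - (-32/61)*R2:  [       0        0   415/61   -91/61  -247/61 ]
R4 <- R4 - (-63/61)*R2:  [      0       0  838/61  509/61   -4/61 ]
R4 <- R4 - (838/415)*R3:  [        0         0         0  4713/415  3366/415 ]
Row echelon form:
[ -7      2      -4        -6  |        -7 ]
[  0  -61/7    66/7      43/7  |        -2 ]
[  0      0  415/61    -91/61  |   -247/61 ]
[  0      0       0  4713/415  |  3366/415 ]

REF = [-7 2 -4 -6 -7; 0 -61/7 66/7 43/7 -2; 0 0 415/61 -91/61 -247/61; 0 0 0 4713/415 3366/415]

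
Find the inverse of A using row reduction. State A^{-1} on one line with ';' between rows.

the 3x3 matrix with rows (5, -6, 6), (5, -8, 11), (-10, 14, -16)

Gauss-Jordan on [A | I]:
R1 <- (1/5)*R1:  [    1  -6/5   6/5  |   1/5     0     0 ]
R2 <- R2 - (5)*R1:  [  0  -2   5  |  -1   1   0 ]
R3 <- R3 - (-10)*R1:  [  0   2  -4  |   2   0   1 ]
R2 <- (1/-2)*R2:  [    0     1  -5/2  |   1/2  -1/2     0 ]
R1 <- R1 - (-6/5)*R2:  [    1     0  -9/5  |   4/5  -3/5     0 ]
R3 <- R3 - (2)*R2:  [ 0  0  1  |  1  1  1 ]
R1 <- R1 - (-9/5)*R3:  [    1     0     0  |  13/5   6/5   9/5 ]
R2 <- R2 - (-5/2)*R3:  [   0    1    0  |    3    2  5/2 ]
Right block of [I | A^{-1}] is the inverse:
[ 13/5  6/5  9/5 ]
[    3    2  5/2 ]
[    1    1    1 ]

inverse = [13/5 6/5 9/5; 3 2 5/2; 1 1 1]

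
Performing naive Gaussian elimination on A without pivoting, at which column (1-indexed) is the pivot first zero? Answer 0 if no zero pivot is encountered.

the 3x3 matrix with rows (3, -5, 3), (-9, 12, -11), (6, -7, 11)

first zero-pivot column = 0

Naive forward elimination:
R2 <- R2 - (-3)*R1:  [  0  -3  -2 ]
R3 <- R3 - (2)*R1:  [ 0  3  5 ]
R3 <- R3 - (-1)*R2:  [ 0  0  3 ]
All pivots nonzero; naive elimination completes without hitting a zero pivot.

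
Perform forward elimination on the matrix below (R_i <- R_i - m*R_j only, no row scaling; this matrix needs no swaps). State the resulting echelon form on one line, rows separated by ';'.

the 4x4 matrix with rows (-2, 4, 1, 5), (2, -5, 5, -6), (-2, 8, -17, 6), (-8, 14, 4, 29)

REF = [-2 4 1 5; 0 -1 6 -1; 0 0 6 -3; 0 0 0 5]

Forward elimination:
R2 <- R2 - (-1)*R1:  [  0  -1   6  -1 ]
R3 <- R3 - (1)*R1:  [   0    4  -18    1 ]
R4 <- R4 - (4)*R1:  [  0  -2   0   9 ]
R3 <- R3 - (-4)*R2:  [  0   0   6  -3 ]
R4 <- R4 - (2)*R2:  [   0    0  -12   11 ]
R4 <- R4 - (-2)*R3:  [ 0  0  0  5 ]
Row echelon form:
[ -2   4  1   5 ]
[  0  -1  6  -1 ]
[  0   0  6  -3 ]
[  0   0  0   5 ]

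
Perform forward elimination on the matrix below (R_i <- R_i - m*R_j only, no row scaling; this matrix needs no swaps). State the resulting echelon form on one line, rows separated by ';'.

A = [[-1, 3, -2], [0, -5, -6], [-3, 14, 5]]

REF = [-1 3 -2; 0 -5 -6; 0 0 5]

Forward elimination:
R3 <- R3 - (3)*R1:  [  0   5  11 ]
R3 <- R3 - (-1)*R2:  [ 0  0  5 ]
Row echelon form:
[ -1   3  -2 ]
[  0  -5  -6 ]
[  0   0   5 ]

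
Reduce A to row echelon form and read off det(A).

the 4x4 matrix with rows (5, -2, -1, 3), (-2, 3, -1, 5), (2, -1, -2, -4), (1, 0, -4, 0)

det(A) = -148

Forward elimination:
R2 <- R2 - (-2/5)*R1:  [    0  11/5  -7/5  31/5 ]
R3 <- R3 - (2/5)*R1:  [     0   -1/5   -8/5  -26/5 ]
R4 <- R4 - (1/5)*R1:  [     0    2/5  -19/5   -3/5 ]
R3 <- R3 - (-1/11)*R2:  [      0       0  -19/11  -51/11 ]
R4 <- R4 - (2/11)*R2:  [      0       0  -39/11  -19/11 ]
R4 <- R4 - (39/19)*R3:  [      0       0       0  148/19 ]
Upper-triangular form:
[ 5    -2      -1       3 ]
[ 0  11/5    -7/5    31/5 ]
[ 0     0  -19/11  -51/11 ]
[ 0     0       0  148/19 ]
det(A) = (-1)^0 * (5) * (11/5) * (-19/11) * (148/19) = -148  (0 row swaps -> sign +1)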